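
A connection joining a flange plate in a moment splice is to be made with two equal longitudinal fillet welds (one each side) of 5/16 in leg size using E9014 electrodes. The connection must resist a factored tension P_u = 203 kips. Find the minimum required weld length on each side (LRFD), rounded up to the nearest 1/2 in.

E90XX → F_EXX = 90 ksi.
Throat t_e = 0.707 × 0.3125 = 0.2209 in.
φr_n = 0.75 × 0.6 × 90 × 0.2209 = 8.948 kips/in.
L_req = P_u / φr_n = 203 / 8.948 = 22.69 in total.
Per side: 22.69 / 2 = 11.34 in.
Round up → use L = 11.5 in on each side.

L = 11.5 in on each side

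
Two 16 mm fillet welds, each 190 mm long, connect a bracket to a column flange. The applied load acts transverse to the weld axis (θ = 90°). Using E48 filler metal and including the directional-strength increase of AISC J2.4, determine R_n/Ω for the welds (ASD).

E48XX → F_EXX = 480 MPa.
t_e = 0.707 × 16 = 11.31 mm; A_we = 11.31 × 380 = 4299 mm².
Directional factor: 1.0 + 0.5 sin^1.5(90°) = 1.5.
F_nw = 0.6 × 480 × 1.5 = 432 MPa.
R_n/Ω = (432 × 4299) / 2.0 × 10⁻³ = 928.5 kN.

R_n/Ω ≈ 928 kN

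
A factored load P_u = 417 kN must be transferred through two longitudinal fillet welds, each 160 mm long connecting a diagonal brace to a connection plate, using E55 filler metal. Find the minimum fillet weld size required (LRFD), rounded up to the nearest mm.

w = 8 mm

E55XX → F_EXX = 550 MPa.
Total weld length L = 320 mm.
Required throat t_e = P_u / (φ × 0.6 F_EXX × L) = 417 / (0.75 × 0.6 × 550 × 320 × 10⁻³) = 5.265 mm.
Required leg w = t_e / 0.707 = 7.447 mm → use 8 mm.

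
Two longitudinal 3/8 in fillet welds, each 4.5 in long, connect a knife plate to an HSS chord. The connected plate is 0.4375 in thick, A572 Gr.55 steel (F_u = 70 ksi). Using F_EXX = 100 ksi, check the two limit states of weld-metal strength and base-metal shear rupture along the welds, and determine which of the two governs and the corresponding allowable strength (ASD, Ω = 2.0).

R_n/Ω ≈ 71.6 kips (weld metal governs)

t_e = 0.707 × 0.375 = 0.2651 in; L = 9 in.
Weld metal: R_n/Ω = (1/2.0) × 0.6 × 100 × 0.2651 × 9 = 71.58 kips.
Base metal (shear rupture): R_n/Ω = (1/2.0) × 0.6 × 70 × 0.4375 × 9 = 82.69 kips.
Governing: weld metal.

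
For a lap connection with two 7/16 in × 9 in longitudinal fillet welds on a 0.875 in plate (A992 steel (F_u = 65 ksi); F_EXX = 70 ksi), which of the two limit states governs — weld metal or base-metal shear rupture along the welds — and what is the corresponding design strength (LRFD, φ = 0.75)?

t_e = 0.707 × 0.4375 = 0.3093 in; L = 18 in.
Weld metal: φR_n = 0.75 × 0.6 × 70 × 0.3093 × 18 = 175.4 kip.
Base metal (shear rupture): φR_n = 0.75 × 0.6 × 65 × 0.875 × 18 = 460.7 kip.
Governing: weld metal.

φR_n ≈ 175 kip (weld metal governs)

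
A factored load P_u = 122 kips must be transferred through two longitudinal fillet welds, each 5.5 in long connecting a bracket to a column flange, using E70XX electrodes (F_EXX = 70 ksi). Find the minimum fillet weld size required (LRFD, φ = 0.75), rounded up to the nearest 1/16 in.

Total weld length L = 11 in.
Required throat t_e = P_u / (φ × 0.6 F_EXX × L) = 122 / (0.75 × 0.6 × 70 × 11) = 0.3521 in.
Required leg w = t_e / 0.707 = 0.498 in → use 1/2 in.

w = 1/2 in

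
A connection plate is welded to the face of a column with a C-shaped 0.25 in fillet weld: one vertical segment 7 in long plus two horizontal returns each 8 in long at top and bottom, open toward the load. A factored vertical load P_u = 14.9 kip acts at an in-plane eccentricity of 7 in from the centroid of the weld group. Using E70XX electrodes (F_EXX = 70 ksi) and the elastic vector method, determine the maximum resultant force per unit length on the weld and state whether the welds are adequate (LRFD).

Total weld length L_w = 23 in. Treat welds as unit-width lines.
Centroid: x̄ = 2×8×4 / 23 = 2.783 in from the vertical weld.
Polar moment about centroid: J = I_x + I_y = [7³/12 + 2×8×3.5²] + [7×2.783² + 2(8³/12 + 8×1.217²)] = 387.8 in³.
Direct shear f_v = P/L_w = 14.9 / 23 = 0.6478 kip/in (vertical).
Torsion M = P·e = 14.9 × 7 = 104.3 kip·in.
Critical point at (x, y) = (5.217, 3.5) from centroid. f_tx = M·y/J = 0.9413 kip/in; f_ty = M·x/J = 1.403 kip/in.
Resultant f_max = √[f_tx² + (f_v + f_ty)²] = √[0.9413² + (0.6478 + 1.403)²] = 2.257 kip/in.
Capacity per unit length: φr_n = 0.75 × 0.6 × 70 × (0.707 × 0.25) = 5.568 kip/in.
2.257 ≤ 5.568 → adequate.

f_max ≈ 2.26 kip/in; adequate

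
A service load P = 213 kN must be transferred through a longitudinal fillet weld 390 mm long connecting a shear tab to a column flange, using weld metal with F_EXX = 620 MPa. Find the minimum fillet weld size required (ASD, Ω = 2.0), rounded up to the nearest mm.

w = 5 mm

Total weld length L = 390 mm.
Required throat t_e = P × Ω / (0.6 F_EXX × L) = 213 × 2.0 / (0.6 × 620 × 390 × 10⁻³) = 2.936 mm.
Required leg w = t_e / 0.707 = 4.153 mm → use 5 mm.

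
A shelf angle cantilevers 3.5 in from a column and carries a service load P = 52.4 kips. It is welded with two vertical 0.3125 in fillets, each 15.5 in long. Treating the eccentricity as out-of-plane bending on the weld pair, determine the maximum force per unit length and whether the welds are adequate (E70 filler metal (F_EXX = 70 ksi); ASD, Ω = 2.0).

f_max ≈ 2.85 kip/in; adequate

L_w = 2 × 15.5 = 31 in; section modulus (unit throat) S = 2 × L²/6 = 80.08 in².
Direct shear f_v = P/L_w = 52.4/31 = 1.69 kip/in.
Moment M = P × e = 52.4 × 3.5 = 183.4 kip·in; bending f_b = M/S = 2.29 kip/in.
f_max = √(f_v² + f_b²) = √(1.69² + 2.29²) = 2.846 kip/in.
r_n/Ω = (1/2.0) × 0.6 × 70 × (0.707 × 0.3125) = 4.64 kip/in → adequate.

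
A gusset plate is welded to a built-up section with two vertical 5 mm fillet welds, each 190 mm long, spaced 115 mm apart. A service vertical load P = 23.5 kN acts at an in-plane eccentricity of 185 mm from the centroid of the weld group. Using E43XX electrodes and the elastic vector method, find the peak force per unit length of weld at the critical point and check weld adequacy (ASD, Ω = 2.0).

E43XX → F_EXX = 430 MPa.
Total weld length L_w = 380 mm. Treat welds as unit-width lines.
Polar moment about centroid: J = 2[d³/12 + d(b/2)²] = 2[190³/12 + 190×57.5²] = 2400000 mm³.
Direct shear f_v = P/L_w = 23.5×10³ / 380 = 61.84 N/mm (vertical).
Torsion M = P·e = 23.5×10³ × 185 = 4347500 N·mm.
Critical point at (x, y) = (57.5, 95) from centroid. f_tx = M·y/J = 172.1 N/mm; f_ty = M·x/J = 104.2 N/mm.
Resultant f_max = √[f_tx² + (f_v + f_ty)²] = √[172.1² + (61.84 + 104.2)²] = 239.1 N/mm.
Capacity per unit length: r_n/Ω = (1/2.0) × 0.6 × 430 × (0.707 × 5) = 456 N/mm.
239.1 ≤ 456 → adequate.

f_max ≈ 239 N/mm; adequate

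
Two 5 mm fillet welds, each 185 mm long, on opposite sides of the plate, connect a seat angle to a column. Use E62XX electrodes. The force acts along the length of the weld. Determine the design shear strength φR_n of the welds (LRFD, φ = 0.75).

φR_n ≈ 365 kN

E62XX → F_EXX = 620 MPa.
Effective throat t_e = 0.707 × 5 = 3.535 mm.
Total length L = 370 mm; A_we = 3.535 × 370 = 1308 mm².
F_nw = 0.6 F_EXX = 0.6 × 620 = 372 MPa.
φR_n = 0.75 × 372 × 1308 × 10⁻³ = 364.9 kN.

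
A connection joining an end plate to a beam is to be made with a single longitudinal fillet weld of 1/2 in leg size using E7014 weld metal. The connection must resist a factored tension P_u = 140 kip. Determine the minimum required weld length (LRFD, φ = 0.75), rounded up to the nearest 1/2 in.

E70XX → F_EXX = 70 ksi.
Throat t_e = 0.707 × 0.5 = 0.3535 in.
φr_n = 0.75 × 0.6 × 70 × 0.3535 = 11.14 kip/in.
L_req = P_u / φr_n = 140 / 11.14 = 12.57 in total.
Round up → use L = 13 in.

L = 13 in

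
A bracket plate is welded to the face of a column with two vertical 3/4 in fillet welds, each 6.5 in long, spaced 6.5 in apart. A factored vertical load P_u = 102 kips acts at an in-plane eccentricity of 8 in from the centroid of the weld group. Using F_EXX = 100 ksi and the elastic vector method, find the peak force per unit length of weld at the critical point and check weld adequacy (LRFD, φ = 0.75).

Total weld length L_w = 13 in. Treat welds as unit-width lines.
Polar moment about centroid: J = 2[d³/12 + d(b/2)²] = 2[6.5³/12 + 6.5×3.25²] = 183.1 in³.
Direct shear f_v = P/L_w = 102 / 13 = 7.846 kip/in (vertical).
Torsion M = P·e = 102 × 8 = 816 kip·in.
Critical point at (x, y) = (3.25, 3.25) from centroid. f_tx = M·y/J = 14.49 kip/in; f_ty = M·x/J = 14.49 kip/in.
Resultant f_max = √[f_tx² + (f_v + f_ty)²] = √[14.49² + (7.846 + 14.49)²] = 26.62 kip/in.
Capacity per unit length: φr_n = 0.75 × 0.6 × 100 × (0.707 × 0.75) = 23.86 kip/in.
26.62 > 23.86 → NOT adequate.

f_max ≈ 26.6 kip/in; NOT adequate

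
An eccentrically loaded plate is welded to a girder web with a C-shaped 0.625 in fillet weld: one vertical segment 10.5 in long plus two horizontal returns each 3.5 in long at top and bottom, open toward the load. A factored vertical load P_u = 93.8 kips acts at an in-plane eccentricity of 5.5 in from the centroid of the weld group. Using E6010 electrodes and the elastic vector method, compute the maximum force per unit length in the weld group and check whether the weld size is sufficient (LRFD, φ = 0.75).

f_max ≈ 13.3 kip/in; NOT adequate

E60XX → F_EXX = 60 ksi.
Total weld length L_w = 17.5 in. Treat welds as unit-width lines.
Centroid: x̄ = 2×3.5×1.75 / 17.5 = 0.7 in from the vertical weld.
Polar moment about centroid: J = I_x + I_y = [10.5³/12 + 2×3.5×5.25²] + [10.5×0.7² + 2(3.5³/12 + 3.5×1.05²)] = 309.4 in³.
Direct shear f_v = P/L_w = 93.8 / 17.5 = 5.36 kip/in (vertical).
Torsion M = P·e = 93.8 × 5.5 = 515.9 kip·in.
Critical point at (x, y) = (2.8, 5.25) from centroid. f_tx = M·y/J = 8.754 kip/in; f_ty = M·x/J = 4.669 kip/in.
Resultant f_max = √[f_tx² + (f_v + f_ty)²] = √[8.754² + (5.36 + 4.669)²] = 13.31 kip/in.
Capacity per unit length: φr_n = 0.75 × 0.6 × 60 × (0.707 × 0.625) = 11.93 kip/in.
13.31 > 11.93 → NOT adequate.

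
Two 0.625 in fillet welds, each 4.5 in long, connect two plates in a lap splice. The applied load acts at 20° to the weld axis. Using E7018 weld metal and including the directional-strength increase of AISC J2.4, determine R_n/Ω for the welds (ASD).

R_n/Ω ≈ 91.9 kips

E70XX → F_EXX = 70 ksi.
t_e = 0.707 × 0.625 = 0.4419 in; A_we = 0.4419 × 9 = 3.977 in².
Directional factor: 1.0 + 0.5 sin^1.5(20°) = 1.1.
F_nw = 0.6 × 70 × 1.1 = 46.2 ksi.
R_n/Ω = (46.2 × 3.977) / 2.0 = 91.87 kips.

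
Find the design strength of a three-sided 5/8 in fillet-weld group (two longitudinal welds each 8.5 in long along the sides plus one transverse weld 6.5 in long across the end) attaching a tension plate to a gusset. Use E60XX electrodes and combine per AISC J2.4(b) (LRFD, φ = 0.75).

φR_n ≈ 289 kips

E60XX → F_EXX = 60 ksi.
t_e = 0.707 × 0.625 = 0.4419 in.
R_nwl = 0.6 × 60 × 0.4419 × 17 = 270.4 kips (longitudinal, 2 welds).
R_nwt = 0.6 × 60 × 0.4419 × 6.5 = 103.4 kips (transverse, base value).
(i) R_nwl + R_nwt = 373.8 kips; (ii) 0.85 R_nwl + 1.5 R_nwt = 385 kips.
R_n = max = 385 kips [governs: (ii)]; φR_n = 288.7 kips.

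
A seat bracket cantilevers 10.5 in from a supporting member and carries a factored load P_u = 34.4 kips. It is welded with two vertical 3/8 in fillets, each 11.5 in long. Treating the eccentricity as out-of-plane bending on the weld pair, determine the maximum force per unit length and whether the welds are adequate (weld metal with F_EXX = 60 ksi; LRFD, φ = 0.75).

L_w = 2 × 11.5 = 23 in; section modulus (unit throat) S = 2 × L²/6 = 44.08 in².
Direct shear f_v = P/L_w = 34.4/23 = 1.496 kip/in.
Moment M = P × e = 34.4 × 10.5 = 361.2 kip·in; bending f_b = M/S = 8.194 kip/in.
f_max = √(f_v² + f_b²) = √(1.496² + 8.194²) = 8.329 kip/in.
φr_n = 0.75 × 0.6 × 60 × (0.707 × 0.375) = 7.158 kip/in → NOT adequate.

f_max ≈ 8.33 kip/in; NOT adequate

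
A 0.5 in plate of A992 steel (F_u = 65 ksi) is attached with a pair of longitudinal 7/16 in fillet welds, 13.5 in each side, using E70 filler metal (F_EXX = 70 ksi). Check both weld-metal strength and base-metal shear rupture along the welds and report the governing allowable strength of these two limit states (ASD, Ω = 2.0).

t_e = 0.707 × 0.4375 = 0.3093 in; L = 27 in.
Weld metal: R_n/Ω = (1/2.0) × 0.6 × 70 × 0.3093 × 27 = 175.4 kips.
Base metal (shear rupture): R_n/Ω = (1/2.0) × 0.6 × 65 × 0.5 × 27 = 263.2 kips.
Governing: weld metal.

R_n/Ω ≈ 175 kips (weld metal governs)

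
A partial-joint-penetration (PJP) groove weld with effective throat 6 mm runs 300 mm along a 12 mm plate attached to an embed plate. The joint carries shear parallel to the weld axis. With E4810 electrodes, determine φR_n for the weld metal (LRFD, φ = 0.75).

E48XX → F_EXX = 480 MPa.
Effective throat (given) t_e = 6 mm.
A_we = 6 × 300 = 1800 mm².
F_nw = 0.6 F_EXX = 288 MPa.
φR_n = 0.75 × 288 × 1800 × 10⁻³ = 388.8 kN.

φR_n ≈ 389 kN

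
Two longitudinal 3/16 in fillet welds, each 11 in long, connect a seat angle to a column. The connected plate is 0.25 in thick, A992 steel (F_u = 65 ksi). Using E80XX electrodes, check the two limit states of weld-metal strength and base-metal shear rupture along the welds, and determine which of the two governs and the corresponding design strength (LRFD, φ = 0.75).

E80XX → F_EXX = 80 ksi.
t_e = 0.707 × 0.1875 = 0.1326 in; L = 22 in.
Weld metal: φR_n = 0.75 × 0.6 × 80 × 0.1326 × 22 = 105 kip.
Base metal (shear rupture): φR_n = 0.75 × 0.6 × 65 × 0.25 × 22 = 160.9 kip.
Governing: weld metal.

φR_n ≈ 105 kip (weld metal governs)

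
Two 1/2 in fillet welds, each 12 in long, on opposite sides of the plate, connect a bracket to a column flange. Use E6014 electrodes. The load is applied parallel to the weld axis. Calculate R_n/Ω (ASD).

R_n/Ω ≈ 153 kip

E60XX → F_EXX = 60 ksi.
Effective throat t_e = 0.707 × 0.5 = 0.3535 in.
Total length L = 24 in; A_we = 0.3535 × 24 = 8.484 in².
F_nw = 0.6 F_EXX = 0.6 × 60 = 36 ksi.
R_n = 36 × 8.484 = 305.4 kip; R_n/Ω = 305.4/2.0 = 152.7 kip.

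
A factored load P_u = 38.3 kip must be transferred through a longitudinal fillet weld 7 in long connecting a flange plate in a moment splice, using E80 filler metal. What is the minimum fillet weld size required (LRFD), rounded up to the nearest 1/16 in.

E80XX → F_EXX = 80 ksi.
Total weld length L = 7 in.
Required throat t_e = P_u / (φ × 0.6 F_EXX × L) = 38.3 / (0.75 × 0.6 × 80 × 7) = 0.152 in.
Required leg w = t_e / 0.707 = 0.215 in → use 1/4 in.

w = 1/4 in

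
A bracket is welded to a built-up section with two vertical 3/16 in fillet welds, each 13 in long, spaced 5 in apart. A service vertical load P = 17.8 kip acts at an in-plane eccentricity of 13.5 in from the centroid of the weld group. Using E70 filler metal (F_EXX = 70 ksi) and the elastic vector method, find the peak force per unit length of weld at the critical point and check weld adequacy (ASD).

Total weld length L_w = 26 in. Treat welds as unit-width lines.
Polar moment about centroid: J = 2[d³/12 + d(b/2)²] = 2[13³/12 + 13×2.5²] = 528.7 in³.
Direct shear f_v = P/L_w = 17.8 / 26 = 0.6846 kip/in (vertical).
Torsion M = P·e = 17.8 × 13.5 = 240.3 kip·in.
Critical point at (x, y) = (2.5, 6.5) from centroid. f_tx = M·y/J = 2.955 kip/in; f_ty = M·x/J = 1.136 kip/in.
Resultant f_max = √[f_tx² + (f_v + f_ty)²] = √[2.955² + (0.6846 + 1.136)²] = 3.471 kip/in.
Capacity per unit length: r_n/Ω = (1/2.0) × 0.6 × 70 × (0.707 × 0.1875) = 2.784 kip/in.
3.471 > 2.784 → NOT adequate.

f_max ≈ 3.47 kip/in; NOT adequate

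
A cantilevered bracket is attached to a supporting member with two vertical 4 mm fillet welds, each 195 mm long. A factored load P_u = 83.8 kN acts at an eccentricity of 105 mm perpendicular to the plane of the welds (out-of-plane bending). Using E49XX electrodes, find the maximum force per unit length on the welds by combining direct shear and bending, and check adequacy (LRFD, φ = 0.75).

f_max ≈ 727 N/mm; NOT adequate

E49XX → F_EXX = 490 MPa.
L_w = 2 × 195 = 390 mm; section modulus (unit throat) S = 2 × L²/6 = 12680 mm².
Direct shear f_v = P/L_w = 83.8×10³/390 = 214.9 N/mm.
Moment M = P × e = 83.8×10³ × 105 = 8799000 N·mm; bending f_b = M/S = 694.2 N/mm.
f_max = √(f_v² + f_b²) = √(214.9² + 694.2²) = 726.7 N/mm.
φr_n = 0.75 × 0.6 × 490 × (0.707 × 4) = 623.6 N/mm → NOT adequate.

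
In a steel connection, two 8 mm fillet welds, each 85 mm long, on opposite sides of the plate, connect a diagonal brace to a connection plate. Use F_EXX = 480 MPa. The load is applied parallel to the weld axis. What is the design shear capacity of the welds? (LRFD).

φR_n ≈ 208 kN

Effective throat t_e = 0.707 × 8 = 5.656 mm.
Total length L = 170 mm; A_we = 5.656 × 170 = 961.5 mm².
F_nw = 0.6 F_EXX = 0.6 × 480 = 288 MPa.
φR_n = 0.75 × 288 × 961.5 × 10⁻³ = 207.7 kN.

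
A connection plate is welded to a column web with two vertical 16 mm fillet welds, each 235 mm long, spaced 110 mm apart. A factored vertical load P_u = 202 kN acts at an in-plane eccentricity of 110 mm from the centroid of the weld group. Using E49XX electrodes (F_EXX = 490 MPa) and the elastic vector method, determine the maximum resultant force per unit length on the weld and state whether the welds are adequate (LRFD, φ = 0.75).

f_max ≈ 1060 N/mm; adequate

Total weld length L_w = 470 mm. Treat welds as unit-width lines.
Polar moment about centroid: J = 2[d³/12 + d(b/2)²] = 2[235³/12 + 235×55²] = 3585000 mm³.
Direct shear f_v = P/L_w = 202×10³ / 470 = 429.8 N/mm (vertical).
Torsion M = P·e = 202×10³ × 110 = 22220000 N·mm.
Critical point at (x, y) = (55, 117.5) from centroid. f_tx = M·y/J = 728.3 N/mm; f_ty = M·x/J = 340.9 N/mm.
Resultant f_max = √[f_tx² + (f_v + f_ty)²] = √[728.3² + (429.8 + 340.9)²] = 1060 N/mm.
Capacity per unit length: φr_n = 0.75 × 0.6 × 490 × (0.707 × 16) = 2494 N/mm.
1060 ≤ 2494 → adequate.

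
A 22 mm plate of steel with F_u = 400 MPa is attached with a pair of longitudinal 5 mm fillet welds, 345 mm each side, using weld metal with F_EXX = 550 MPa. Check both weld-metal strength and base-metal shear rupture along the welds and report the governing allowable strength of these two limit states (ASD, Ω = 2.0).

t_e = 0.707 × 5 = 3.535 mm; L = 690 mm.
Weld metal: R_n/Ω = (1/2.0) × 0.6 × 550 × 3.535 × 690 × 10⁻³ = 402.5 kN.
Base metal (shear rupture): R_n/Ω = (1/2.0) × 0.6 × 400 × 22 × 690 × 10⁻³ = 1822 kN.
Governing: weld metal.

R_n/Ω ≈ 402 kN (weld metal governs)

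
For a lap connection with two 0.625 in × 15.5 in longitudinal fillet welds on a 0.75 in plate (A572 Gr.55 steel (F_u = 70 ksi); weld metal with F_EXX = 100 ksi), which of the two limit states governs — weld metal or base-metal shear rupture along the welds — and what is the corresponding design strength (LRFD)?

t_e = 0.707 × 0.625 = 0.4419 in; L = 31 in.
Weld metal: φR_n = 0.75 × 0.6 × 100 × 0.4419 × 31 = 616.4 kip.
Base metal (shear rupture): φR_n = 0.75 × 0.6 × 70 × 0.75 × 31 = 732.4 kip.
Governing: weld metal.

φR_n ≈ 616 kip (weld metal governs)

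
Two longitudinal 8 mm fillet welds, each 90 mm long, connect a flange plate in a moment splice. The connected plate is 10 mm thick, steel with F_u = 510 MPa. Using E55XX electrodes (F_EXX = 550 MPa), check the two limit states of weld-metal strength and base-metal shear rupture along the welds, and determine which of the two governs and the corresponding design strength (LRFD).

t_e = 0.707 × 8 = 5.656 mm; L = 180 mm.
Weld metal: φR_n = 0.75 × 0.6 × 550 × 5.656 × 180 × 10⁻³ = 252 kN.
Base metal (shear rupture): φR_n = 0.75 × 0.6 × 510 × 10 × 180 × 10⁻³ = 413.1 kN.
Governing: weld metal.

φR_n ≈ 252 kN (weld metal governs)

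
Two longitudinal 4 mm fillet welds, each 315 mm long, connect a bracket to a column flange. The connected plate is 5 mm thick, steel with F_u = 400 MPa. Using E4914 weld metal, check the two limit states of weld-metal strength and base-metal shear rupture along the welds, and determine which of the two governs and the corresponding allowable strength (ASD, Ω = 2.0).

R_n/Ω ≈ 262 kN (weld metal governs)

E49XX → F_EXX = 490 MPa.
t_e = 0.707 × 4 = 2.828 mm; L = 630 mm.
Weld metal: R_n/Ω = (1/2.0) × 0.6 × 490 × 2.828 × 630 × 10⁻³ = 261.9 kN.
Base metal (shear rupture): R_n/Ω = (1/2.0) × 0.6 × 400 × 5 × 630 × 10⁻³ = 378 kN.
Governing: weld metal.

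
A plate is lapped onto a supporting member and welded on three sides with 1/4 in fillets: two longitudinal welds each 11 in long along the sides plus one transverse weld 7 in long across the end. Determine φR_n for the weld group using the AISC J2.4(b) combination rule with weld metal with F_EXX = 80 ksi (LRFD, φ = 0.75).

φR_n ≈ 186 kip

t_e = 0.707 × 0.25 = 0.1767 in.
R_nwl = 0.6 × 80 × 0.1767 × 22 = 186.6 kip (longitudinal, 2 welds).
R_nwt = 0.6 × 80 × 0.1767 × 7 = 59.39 kip (transverse, base value).
(i) R_nwl + R_nwt = 246 kip; (ii) 0.85 R_nwl + 1.5 R_nwt = 247.7 kip.
R_n = max = 247.7 kip [governs: (ii)]; φR_n = 185.8 kip.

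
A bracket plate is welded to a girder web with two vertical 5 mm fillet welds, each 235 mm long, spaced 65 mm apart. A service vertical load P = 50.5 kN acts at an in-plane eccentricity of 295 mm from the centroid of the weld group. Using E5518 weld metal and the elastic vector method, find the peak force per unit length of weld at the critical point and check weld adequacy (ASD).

E55XX → F_EXX = 550 MPa.
Total weld length L_w = 470 mm. Treat welds as unit-width lines.
Polar moment about centroid: J = 2[d³/12 + d(b/2)²] = 2[235³/12 + 235×32.5²] = 2659000 mm³.
Direct shear f_v = P/L_w = 50.5×10³ / 470 = 107.4 N/mm (vertical).
Torsion M = P·e = 50.5×10³ × 295 = 14898000 N·mm.
Critical point at (x, y) = (32.5, 117.5) from centroid. f_tx = M·y/J = 658.2 N/mm; f_ty = M·x/J = 182.1 N/mm.
Resultant f_max = √[f_tx² + (f_v + f_ty)²] = √[658.2² + (107.4 + 182.1)²] = 719.1 N/mm.
Capacity per unit length: r_n/Ω = (1/2.0) × 0.6 × 550 × (0.707 × 5) = 583.3 N/mm.
719.1 > 583.3 → NOT adequate.

f_max ≈ 719 N/mm; NOT adequate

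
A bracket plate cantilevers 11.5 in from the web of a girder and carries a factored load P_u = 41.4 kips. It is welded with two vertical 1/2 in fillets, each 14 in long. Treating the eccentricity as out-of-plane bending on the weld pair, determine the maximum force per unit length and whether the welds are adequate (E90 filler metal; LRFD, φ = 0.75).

E90XX → F_EXX = 90 ksi.
L_w = 2 × 14 = 28 in; section modulus (unit throat) S = 2 × L²/6 = 65.33 in².
Direct shear f_v = P/L_w = 41.4/28 = 1.479 kip/in.
Moment M = P × e = 41.4 × 11.5 = 476.1 kip·in; bending f_b = M/S = 7.287 kip/in.
f_max = √(f_v² + f_b²) = √(1.479² + 7.287²) = 7.436 kip/in.
φr_n = 0.75 × 0.6 × 90 × (0.707 × 0.5) = 14.32 kip/in → adequate.

f_max ≈ 7.44 kip/in; adequate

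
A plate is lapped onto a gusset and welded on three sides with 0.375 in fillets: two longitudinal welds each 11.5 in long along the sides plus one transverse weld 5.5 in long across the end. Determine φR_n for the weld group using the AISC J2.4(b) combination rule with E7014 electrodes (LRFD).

E70XX → F_EXX = 70 ksi.
t_e = 0.707 × 0.375 = 0.2651 in.
R_nwl = 0.6 × 70 × 0.2651 × 23 = 256.1 kip (longitudinal, 2 welds).
R_nwt = 0.6 × 70 × 0.2651 × 5.5 = 61.24 kip (transverse, base value).
(i) R_nwl + R_nwt = 317.4 kip; (ii) 0.85 R_nwl + 1.5 R_nwt = 309.6 kip.
R_n = max = 317.4 kip [governs: (i)]; φR_n = 238 kip.

φR_n ≈ 238 kip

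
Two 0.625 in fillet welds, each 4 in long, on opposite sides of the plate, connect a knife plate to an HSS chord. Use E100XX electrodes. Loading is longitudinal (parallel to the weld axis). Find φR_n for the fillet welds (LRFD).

E100XX → F_EXX = 100 ksi.
Effective throat t_e = 0.707 × 0.625 = 0.4419 in.
Total length L = 8 in; A_we = 0.4419 × 8 = 3.535 in².
F_nw = 0.6 F_EXX = 0.6 × 100 = 60 ksi.
φR_n = 0.75 × 60 × 3.535 = 159.1 kips.

φR_n ≈ 159 kips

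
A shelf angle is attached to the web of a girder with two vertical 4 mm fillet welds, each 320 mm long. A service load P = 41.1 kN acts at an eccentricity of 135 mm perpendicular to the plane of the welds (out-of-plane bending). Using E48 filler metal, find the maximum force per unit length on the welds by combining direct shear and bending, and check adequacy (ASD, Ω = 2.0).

E48XX → F_EXX = 480 MPa.
L_w = 2 × 320 = 640 mm; section modulus (unit throat) S = 2 × L²/6 = 34130 mm².
Direct shear f_v = P/L_w = 41.1×10³/640 = 64.22 N/mm.
Moment M = P × e = 41.1×10³ × 135 = 5548500 N·mm; bending f_b = M/S = 162.6 N/mm.
f_max = √(f_v² + f_b²) = √(64.22² + 162.6²) = 174.8 N/mm.
r_n/Ω = (1/2.0) × 0.6 × 480 × (0.707 × 4) = 407.2 N/mm → adequate.

f_max ≈ 175 N/mm; adequate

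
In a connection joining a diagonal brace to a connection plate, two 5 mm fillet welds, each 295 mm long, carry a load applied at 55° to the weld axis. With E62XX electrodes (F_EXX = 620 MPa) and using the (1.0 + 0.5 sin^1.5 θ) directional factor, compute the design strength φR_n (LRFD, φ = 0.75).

t_e = 0.707 × 5 = 3.535 mm; A_we = 3.535 × 590 = 2086 mm².
Directional factor: 1.0 + 0.5 sin^1.5(55°) = 1.371.
F_nw = 0.6 × 620 × 1.371 = 509.9 MPa.
φR_n = 0.75 × 509.9 × 2086 × 10⁻³ = 797.6 kN.

φR_n ≈ 798 kN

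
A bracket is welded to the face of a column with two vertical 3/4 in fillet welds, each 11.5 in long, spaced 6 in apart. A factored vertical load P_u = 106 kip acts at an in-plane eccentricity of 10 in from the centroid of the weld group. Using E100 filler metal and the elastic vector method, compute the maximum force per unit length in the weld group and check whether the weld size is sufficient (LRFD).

E100XX → F_EXX = 100 ksi.
Total weld length L_w = 23 in. Treat welds as unit-width lines.
Polar moment about centroid: J = 2[d³/12 + d(b/2)²] = 2[11.5³/12 + 11.5×3²] = 460.5 in³.
Direct shear f_v = P/L_w = 106 / 23 = 4.609 kip/in (vertical).
Torsion M = P·e = 106 × 10 = 1060 kip·in.
Critical point at (x, y) = (3, 5.75) from centroid. f_tx = M·y/J = 13.24 kip/in; f_ty = M·x/J = 6.906 kip/in.
Resultant f_max = √[f_tx² + (f_v + f_ty)²] = √[13.24² + (4.609 + 6.906)²] = 17.54 kip/in.
Capacity per unit length: φr_n = 0.75 × 0.6 × 100 × (0.707 × 0.75) = 23.86 kip/in.
17.54 ≤ 23.86 → adequate.

f_max ≈ 17.5 kip/in; adequate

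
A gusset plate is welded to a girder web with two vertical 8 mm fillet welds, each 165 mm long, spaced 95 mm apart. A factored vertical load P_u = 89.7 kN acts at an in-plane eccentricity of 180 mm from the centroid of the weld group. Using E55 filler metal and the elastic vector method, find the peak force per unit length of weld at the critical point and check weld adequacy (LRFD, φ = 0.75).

E55XX → F_EXX = 550 MPa.
Total weld length L_w = 330 mm. Treat welds as unit-width lines.
Polar moment about centroid: J = 2[d³/12 + d(b/2)²] = 2[165³/12 + 165×47.5²] = 1493000 mm³.
Direct shear f_v = P/L_w = 89.7×10³ / 330 = 271.8 N/mm (vertical).
Torsion M = P·e = 89.7×10³ × 180 = 16146000 N·mm.
Critical point at (x, y) = (47.5, 82.5) from centroid. f_tx = M·y/J = 892 N/mm; f_ty = M·x/J = 513.6 N/mm.
Resultant f_max = √[f_tx² + (f_v + f_ty)²] = √[892² + (271.8 + 513.6)²] = 1189 N/mm.
Capacity per unit length: φr_n = 0.75 × 0.6 × 550 × (0.707 × 8) = 1400 N/mm.
1189 ≤ 1400 → adequate.

f_max ≈ 1190 N/mm; adequate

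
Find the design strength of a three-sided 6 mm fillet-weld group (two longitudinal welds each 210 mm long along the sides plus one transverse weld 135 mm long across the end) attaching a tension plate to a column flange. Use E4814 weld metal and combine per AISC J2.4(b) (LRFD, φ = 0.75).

φR_n ≈ 513 kN

E48XX → F_EXX = 480 MPa.
t_e = 0.707 × 6 = 4.242 mm.
R_nwl = 0.6 × 480 × 4.242 × 420 × 10⁻³ = 513.1 kN (longitudinal, 2 welds).
R_nwt = 0.6 × 480 × 4.242 × 135 × 10⁻³ = 164.9 kN (transverse, base value).
(i) R_nwl + R_nwt = 678 kN; (ii) 0.85 R_nwl + 1.5 R_nwt = 683.5 kN.
R_n = max = 683.5 kN [governs: (ii)]; φR_n = 512.7 kN.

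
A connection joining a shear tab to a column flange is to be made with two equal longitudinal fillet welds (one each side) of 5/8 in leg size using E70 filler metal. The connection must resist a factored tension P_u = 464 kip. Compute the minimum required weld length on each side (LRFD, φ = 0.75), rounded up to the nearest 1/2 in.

L = 17 in on each side

E70XX → F_EXX = 70 ksi.
Throat t_e = 0.707 × 0.625 = 0.4419 in.
φr_n = 0.75 × 0.6 × 70 × 0.4419 = 13.92 kip/in.
L_req = P_u / φr_n = 464 / 13.92 = 33.34 in total.
Per side: 33.34 / 2 = 16.67 in.
Round up → use L = 17 in on each side.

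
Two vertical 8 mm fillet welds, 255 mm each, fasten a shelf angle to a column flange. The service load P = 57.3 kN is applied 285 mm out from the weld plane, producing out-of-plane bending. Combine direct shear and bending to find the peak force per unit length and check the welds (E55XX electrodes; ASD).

f_max ≈ 762 N/mm; adequate

E55XX → F_EXX = 550 MPa.
L_w = 2 × 255 = 510 mm; section modulus (unit throat) S = 2 × L²/6 = 21680 mm².
Direct shear f_v = P/L_w = 57.3×10³/510 = 112.4 N/mm.
Moment M = P × e = 57.3×10³ × 285 = 16330000 N·mm; bending f_b = M/S = 753.4 N/mm.
f_max = √(f_v² + f_b²) = √(112.4² + 753.4²) = 761.8 N/mm.
r_n/Ω = (1/2.0) × 0.6 × 550 × (0.707 × 8) = 933.2 N/mm → adequate.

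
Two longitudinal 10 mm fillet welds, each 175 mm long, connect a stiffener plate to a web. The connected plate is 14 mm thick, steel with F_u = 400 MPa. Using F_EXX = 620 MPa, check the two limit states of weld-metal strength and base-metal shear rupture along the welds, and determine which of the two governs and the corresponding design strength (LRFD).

φR_n ≈ 690 kN (weld metal governs)

t_e = 0.707 × 10 = 7.07 mm; L = 350 mm.
Weld metal: φR_n = 0.75 × 0.6 × 620 × 7.07 × 350 × 10⁻³ = 690.4 kN.
Base metal (shear rupture): φR_n = 0.75 × 0.6 × 400 × 14 × 350 × 10⁻³ = 882 kN.
Governing: weld metal.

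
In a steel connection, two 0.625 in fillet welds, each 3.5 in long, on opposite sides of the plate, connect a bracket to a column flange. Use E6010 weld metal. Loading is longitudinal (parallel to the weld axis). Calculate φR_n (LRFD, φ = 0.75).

φR_n ≈ 83.5 kips

E60XX → F_EXX = 60 ksi.
Effective throat t_e = 0.707 × 0.625 = 0.4419 in.
Total length L = 7 in; A_we = 0.4419 × 7 = 3.093 in².
F_nw = 0.6 F_EXX = 0.6 × 60 = 36 ksi.
φR_n = 0.75 × 36 × 3.093 = 83.51 kips.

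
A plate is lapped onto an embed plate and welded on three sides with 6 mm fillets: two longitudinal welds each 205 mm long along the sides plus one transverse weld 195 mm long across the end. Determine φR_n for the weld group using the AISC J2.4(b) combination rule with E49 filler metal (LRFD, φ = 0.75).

φR_n ≈ 600 kN

E49XX → F_EXX = 490 MPa.
t_e = 0.707 × 6 = 4.242 mm.
R_nwl = 0.6 × 490 × 4.242 × 410 × 10⁻³ = 511.3 kN (longitudinal, 2 welds).
R_nwt = 0.6 × 490 × 4.242 × 195 × 10⁻³ = 243.2 kN (transverse, base value).
(i) R_nwl + R_nwt = 754.5 kN; (ii) 0.85 R_nwl + 1.5 R_nwt = 799.4 kN.
R_n = max = 799.4 kN [governs: (ii)]; φR_n = 599.6 kN.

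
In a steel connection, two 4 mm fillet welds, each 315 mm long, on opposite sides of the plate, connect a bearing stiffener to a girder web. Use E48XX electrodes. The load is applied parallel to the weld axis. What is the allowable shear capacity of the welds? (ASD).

E48XX → F_EXX = 480 MPa.
Effective throat t_e = 0.707 × 4 = 2.828 mm.
Total length L = 630 mm; A_we = 2.828 × 630 = 1782 mm².
F_nw = 0.6 F_EXX = 0.6 × 480 = 288 MPa.
R_n = 288 × 1782 × 10⁻³ = 513.1 kN; R_n/Ω = 513.1/2.0 = 256.6 kN.

R_n/Ω ≈ 257 kN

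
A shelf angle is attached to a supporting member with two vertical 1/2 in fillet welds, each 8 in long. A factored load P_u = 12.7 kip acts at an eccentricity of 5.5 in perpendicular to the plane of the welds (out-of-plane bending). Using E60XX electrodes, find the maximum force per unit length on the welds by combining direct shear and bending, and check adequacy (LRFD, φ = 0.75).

f_max ≈ 3.37 kip/in; adequate

E60XX → F_EXX = 60 ksi.
L_w = 2 × 8 = 16 in; section modulus (unit throat) S = 2 × L²/6 = 21.33 in².
Direct shear f_v = P/L_w = 12.7/16 = 0.7937 kip/in.
Moment M = P × e = 12.7 × 5.5 = 69.85 kip·in; bending f_b = M/S = 3.274 kip/in.
f_max = √(f_v² + f_b²) = √(0.7937² + 3.274²) = 3.369 kip/in.
φr_n = 0.75 × 0.6 × 60 × (0.707 × 0.5) = 9.544 kip/in → adequate.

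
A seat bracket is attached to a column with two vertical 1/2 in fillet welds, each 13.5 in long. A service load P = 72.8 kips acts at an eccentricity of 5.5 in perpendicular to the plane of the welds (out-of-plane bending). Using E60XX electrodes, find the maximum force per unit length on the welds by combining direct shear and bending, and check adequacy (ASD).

E60XX → F_EXX = 60 ksi.
L_w = 2 × 13.5 = 27 in; section modulus (unit throat) S = 2 × L²/6 = 60.75 in².
Direct shear f_v = P/L_w = 72.8/27 = 2.696 kip/in.
Moment M = P × e = 72.8 × 5.5 = 400.4 kip·in; bending f_b = M/S = 6.591 kip/in.
f_max = √(f_v² + f_b²) = √(2.696² + 6.591²) = 7.121 kip/in.
r_n/Ω = (1/2.0) × 0.6 × 60 × (0.707 × 0.5) = 6.363 kip/in → NOT adequate.

f_max ≈ 7.12 kip/in; NOT adequate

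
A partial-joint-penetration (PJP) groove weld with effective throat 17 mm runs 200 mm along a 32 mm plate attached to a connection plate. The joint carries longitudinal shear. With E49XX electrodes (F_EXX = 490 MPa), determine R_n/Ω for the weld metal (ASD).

R_n/Ω ≈ 500 kN

Effective throat (given) t_e = 17 mm.
A_we = 17 × 200 = 3400 mm².
F_nw = 0.6 F_EXX = 294 MPa.
R_n/Ω = (294 × 3400) / 2.0 × 10⁻³ = 499.8 kN.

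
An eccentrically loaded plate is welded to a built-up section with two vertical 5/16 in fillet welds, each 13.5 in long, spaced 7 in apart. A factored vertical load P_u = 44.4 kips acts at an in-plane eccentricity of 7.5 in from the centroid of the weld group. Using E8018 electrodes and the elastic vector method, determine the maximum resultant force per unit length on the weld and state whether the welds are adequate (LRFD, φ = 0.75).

E80XX → F_EXX = 80 ksi.
Total weld length L_w = 27 in. Treat welds as unit-width lines.
Polar moment about centroid: J = 2[d³/12 + d(b/2)²] = 2[13.5³/12 + 13.5×3.5²] = 740.8 in³.
Direct shear f_v = P/L_w = 44.4 / 27 = 1.644 kip/in (vertical).
Torsion M = P·e = 44.4 × 7.5 = 333 kip·in.
Critical point at (x, y) = (3.5, 6.75) from centroid. f_tx = M·y/J = 3.034 kip/in; f_ty = M·x/J = 1.573 kip/in.
Resultant f_max = √[f_tx² + (f_v + f_ty)²] = √[3.034² + (1.644 + 1.573)²] = 4.423 kip/in.
Capacity per unit length: φr_n = 0.75 × 0.6 × 80 × (0.707 × 0.3125) = 7.954 kip/in.
4.423 ≤ 7.954 → adequate.

f_max ≈ 4.42 kip/in; adequate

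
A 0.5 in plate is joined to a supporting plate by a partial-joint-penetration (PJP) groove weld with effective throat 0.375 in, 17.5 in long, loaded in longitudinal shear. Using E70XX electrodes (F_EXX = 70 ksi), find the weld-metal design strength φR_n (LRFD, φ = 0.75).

Effective throat (given) t_e = 0.375 in.
A_we = 0.375 × 17.5 = 6.562 in².
F_nw = 0.6 F_EXX = 42 ksi.
φR_n = 0.75 × 42 × 6.562 = 206.7 kip.

φR_n ≈ 207 kip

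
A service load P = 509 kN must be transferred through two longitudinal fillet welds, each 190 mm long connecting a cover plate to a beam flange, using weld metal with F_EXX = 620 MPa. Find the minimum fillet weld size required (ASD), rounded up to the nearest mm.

w = 11 mm

Total weld length L = 380 mm.
Required throat t_e = P × Ω / (0.6 F_EXX × L) = 509 × 2.0 / (0.6 × 620 × 380 × 10⁻³) = 7.201 mm.
Required leg w = t_e / 0.707 = 10.19 mm → use 11 mm.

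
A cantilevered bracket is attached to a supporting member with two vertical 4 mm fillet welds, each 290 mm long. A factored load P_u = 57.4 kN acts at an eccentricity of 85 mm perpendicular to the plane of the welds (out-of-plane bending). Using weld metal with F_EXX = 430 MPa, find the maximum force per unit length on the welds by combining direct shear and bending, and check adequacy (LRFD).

L_w = 2 × 290 = 580 mm; section modulus (unit throat) S = 2 × L²/6 = 28030 mm².
Direct shear f_v = P/L_w = 57.4×10³/580 = 98.97 N/mm.
Moment M = P × e = 57.4×10³ × 85 = 4879000 N·mm; bending f_b = M/S = 174 N/mm.
f_max = √(f_v² + f_b²) = √(98.97² + 174²) = 200.2 N/mm.
φr_n = 0.75 × 0.6 × 430 × (0.707 × 4) = 547.2 N/mm → adequate.

f_max ≈ 200 N/mm; adequate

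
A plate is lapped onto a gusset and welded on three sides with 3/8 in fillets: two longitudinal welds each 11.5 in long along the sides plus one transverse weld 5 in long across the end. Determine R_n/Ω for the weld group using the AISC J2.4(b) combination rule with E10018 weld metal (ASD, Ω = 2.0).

E100XX → F_EXX = 100 ksi.
t_e = 0.707 × 0.375 = 0.2651 in.
R_nwl = 0.6 × 100 × 0.2651 × 23 = 365.9 kip (longitudinal, 2 welds).
R_nwt = 0.6 × 100 × 0.2651 × 5 = 79.54 kip (transverse, base value).
(i) R_nwl + R_nwt = 445.4 kip; (ii) 0.85 R_nwl + 1.5 R_nwt = 430.3 kip.
R_n = max = 445.4 kip [governs: (i)]; R_n/Ω = 222.7 kip.

R_n/Ω ≈ 223 kip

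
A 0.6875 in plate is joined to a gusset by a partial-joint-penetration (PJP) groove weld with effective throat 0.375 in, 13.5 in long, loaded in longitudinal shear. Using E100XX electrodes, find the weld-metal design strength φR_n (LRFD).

φR_n ≈ 228 kips

E100XX → F_EXX = 100 ksi.
Effective throat (given) t_e = 0.375 in.
A_we = 0.375 × 13.5 = 5.062 in².
F_nw = 0.6 F_EXX = 60 ksi.
φR_n = 0.75 × 60 × 5.062 = 227.8 kips.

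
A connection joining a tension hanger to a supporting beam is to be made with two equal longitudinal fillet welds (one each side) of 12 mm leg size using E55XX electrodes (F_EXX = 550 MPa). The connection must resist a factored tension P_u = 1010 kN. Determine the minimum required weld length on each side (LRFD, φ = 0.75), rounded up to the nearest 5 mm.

L = 245 mm on each side

Throat t_e = 0.707 × 12 = 8.484 mm.
φr_n = 0.75 × 0.6 × 550 × 8.484 × 10⁻³ = 2.1 kN/mm.
L_req = P_u / φr_n = 1010 / 2.1 = 481 mm total.
Per side: 481 / 2 = 240.5 mm.
Round up → use L = 245 mm on each side.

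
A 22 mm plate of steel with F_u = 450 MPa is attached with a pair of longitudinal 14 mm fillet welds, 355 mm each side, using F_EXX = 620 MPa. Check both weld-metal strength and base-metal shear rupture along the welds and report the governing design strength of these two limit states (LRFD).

φR_n ≈ 1960 kN (weld metal governs)

t_e = 0.707 × 14 = 9.898 mm; L = 710 mm.
Weld metal: φR_n = 0.75 × 0.6 × 620 × 9.898 × 710 × 10⁻³ = 1961 kN.
Base metal (shear rupture): φR_n = 0.75 × 0.6 × 450 × 22 × 710 × 10⁻³ = 3163 kN.
Governing: weld metal.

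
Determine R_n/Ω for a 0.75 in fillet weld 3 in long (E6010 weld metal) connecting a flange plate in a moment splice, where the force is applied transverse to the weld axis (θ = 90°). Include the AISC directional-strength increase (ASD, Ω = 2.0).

E60XX → F_EXX = 60 ksi.
t_e = 0.707 × 0.75 = 0.5302 in; A_we = 0.5302 × 3 = 1.591 in².
Directional factor: 1.0 + 0.5 sin^1.5(90°) = 1.5.
F_nw = 0.6 × 60 × 1.5 = 54 ksi.
R_n/Ω = (54 × 1.591) / 2.0 = 42.95 kips.

R_n/Ω ≈ 43 kips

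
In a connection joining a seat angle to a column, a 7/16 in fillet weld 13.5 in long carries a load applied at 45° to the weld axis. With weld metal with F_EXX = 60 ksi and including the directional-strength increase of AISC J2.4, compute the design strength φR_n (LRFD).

φR_n ≈ 146 kips

t_e = 0.707 × 0.4375 = 0.3093 in; A_we = 0.3093 × 13.5 = 4.176 in².
Directional factor: 1.0 + 0.5 sin^1.5(45°) = 1.297.
F_nw = 0.6 × 60 × 1.297 = 46.7 ksi.
φR_n = 0.75 × 46.7 × 4.176 = 146.3 kips.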